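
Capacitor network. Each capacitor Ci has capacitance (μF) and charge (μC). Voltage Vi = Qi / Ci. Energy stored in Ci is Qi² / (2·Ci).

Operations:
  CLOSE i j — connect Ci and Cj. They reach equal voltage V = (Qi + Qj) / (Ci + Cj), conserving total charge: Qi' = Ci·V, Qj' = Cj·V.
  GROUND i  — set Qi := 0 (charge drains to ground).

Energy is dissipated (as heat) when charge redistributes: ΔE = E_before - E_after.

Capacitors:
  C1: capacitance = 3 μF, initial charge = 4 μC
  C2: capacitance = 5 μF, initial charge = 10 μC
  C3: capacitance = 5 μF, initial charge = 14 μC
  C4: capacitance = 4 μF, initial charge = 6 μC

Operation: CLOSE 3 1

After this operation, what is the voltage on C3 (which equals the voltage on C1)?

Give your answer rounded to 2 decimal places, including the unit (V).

Initial: C1(3μF, Q=4μC, V=1.33V), C2(5μF, Q=10μC, V=2.00V), C3(5μF, Q=14μC, V=2.80V), C4(4μF, Q=6μC, V=1.50V)
Op 1: CLOSE 3-1: Q_total=18.00, C_total=8.00, V=2.25; Q3=11.25, Q1=6.75; dissipated=2.017

Answer: 2.25 V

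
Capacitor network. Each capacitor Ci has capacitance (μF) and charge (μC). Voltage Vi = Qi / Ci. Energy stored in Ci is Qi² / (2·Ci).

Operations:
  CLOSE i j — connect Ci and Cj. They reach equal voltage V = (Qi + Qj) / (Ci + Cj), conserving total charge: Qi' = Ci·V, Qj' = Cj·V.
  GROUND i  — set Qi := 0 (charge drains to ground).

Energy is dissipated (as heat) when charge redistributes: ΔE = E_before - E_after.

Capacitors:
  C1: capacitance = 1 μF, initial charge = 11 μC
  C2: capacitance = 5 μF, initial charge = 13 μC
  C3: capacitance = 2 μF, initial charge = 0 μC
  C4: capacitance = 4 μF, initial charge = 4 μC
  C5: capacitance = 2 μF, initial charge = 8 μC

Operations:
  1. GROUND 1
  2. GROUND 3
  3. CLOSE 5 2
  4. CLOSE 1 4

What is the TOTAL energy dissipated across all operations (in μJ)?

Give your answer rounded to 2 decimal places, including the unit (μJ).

Initial: C1(1μF, Q=11μC, V=11.00V), C2(5μF, Q=13μC, V=2.60V), C3(2μF, Q=0μC, V=0.00V), C4(4μF, Q=4μC, V=1.00V), C5(2μF, Q=8μC, V=4.00V)
Op 1: GROUND 1: Q1=0; energy lost=60.500
Op 2: GROUND 3: Q3=0; energy lost=0.000
Op 3: CLOSE 5-2: Q_total=21.00, C_total=7.00, V=3.00; Q5=6.00, Q2=15.00; dissipated=1.400
Op 4: CLOSE 1-4: Q_total=4.00, C_total=5.00, V=0.80; Q1=0.80, Q4=3.20; dissipated=0.400
Total dissipated: 62.300 μJ

Answer: 62.30 μJ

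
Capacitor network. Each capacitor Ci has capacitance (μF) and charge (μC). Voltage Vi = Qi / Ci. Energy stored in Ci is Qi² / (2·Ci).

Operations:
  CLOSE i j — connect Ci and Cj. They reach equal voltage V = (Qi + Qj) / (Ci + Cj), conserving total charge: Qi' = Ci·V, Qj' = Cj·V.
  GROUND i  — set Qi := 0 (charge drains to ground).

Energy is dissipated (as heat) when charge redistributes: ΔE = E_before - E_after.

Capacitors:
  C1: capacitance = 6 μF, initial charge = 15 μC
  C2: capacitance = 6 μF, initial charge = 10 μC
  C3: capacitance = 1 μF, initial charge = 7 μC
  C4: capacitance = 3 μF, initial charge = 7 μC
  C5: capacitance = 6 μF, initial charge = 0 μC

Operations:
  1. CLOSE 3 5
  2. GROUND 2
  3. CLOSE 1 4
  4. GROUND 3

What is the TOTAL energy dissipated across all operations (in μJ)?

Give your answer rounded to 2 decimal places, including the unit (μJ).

Initial: C1(6μF, Q=15μC, V=2.50V), C2(6μF, Q=10μC, V=1.67V), C3(1μF, Q=7μC, V=7.00V), C4(3μF, Q=7μC, V=2.33V), C5(6μF, Q=0μC, V=0.00V)
Op 1: CLOSE 3-5: Q_total=7.00, C_total=7.00, V=1.00; Q3=1.00, Q5=6.00; dissipated=21.000
Op 2: GROUND 2: Q2=0; energy lost=8.333
Op 3: CLOSE 1-4: Q_total=22.00, C_total=9.00, V=2.44; Q1=14.67, Q4=7.33; dissipated=0.028
Op 4: GROUND 3: Q3=0; energy lost=0.500
Total dissipated: 29.861 μJ

Answer: 29.86 μJ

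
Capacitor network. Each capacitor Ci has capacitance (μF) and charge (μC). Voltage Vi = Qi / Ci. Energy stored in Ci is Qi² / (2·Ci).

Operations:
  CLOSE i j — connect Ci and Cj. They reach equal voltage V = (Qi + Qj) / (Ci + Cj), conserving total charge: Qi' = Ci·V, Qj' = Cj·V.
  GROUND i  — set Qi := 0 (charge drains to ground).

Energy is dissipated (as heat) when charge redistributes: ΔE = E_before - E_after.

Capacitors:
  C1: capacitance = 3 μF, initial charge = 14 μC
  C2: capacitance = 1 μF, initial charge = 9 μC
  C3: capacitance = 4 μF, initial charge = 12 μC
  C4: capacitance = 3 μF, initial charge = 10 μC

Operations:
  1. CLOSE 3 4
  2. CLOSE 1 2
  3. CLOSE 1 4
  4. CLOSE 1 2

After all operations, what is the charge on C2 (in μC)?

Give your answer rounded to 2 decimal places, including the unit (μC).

Initial: C1(3μF, Q=14μC, V=4.67V), C2(1μF, Q=9μC, V=9.00V), C3(4μF, Q=12μC, V=3.00V), C4(3μF, Q=10μC, V=3.33V)
Op 1: CLOSE 3-4: Q_total=22.00, C_total=7.00, V=3.14; Q3=12.57, Q4=9.43; dissipated=0.095
Op 2: CLOSE 1-2: Q_total=23.00, C_total=4.00, V=5.75; Q1=17.25, Q2=5.75; dissipated=7.042
Op 3: CLOSE 1-4: Q_total=26.68, C_total=6.00, V=4.45; Q1=13.34, Q4=13.34; dissipated=5.098
Op 4: CLOSE 1-2: Q_total=19.09, C_total=4.00, V=4.77; Q1=14.32, Q2=4.77; dissipated=0.637
Final charges: Q1=14.32, Q2=4.77, Q3=12.57, Q4=13.34

Answer: 4.77 μC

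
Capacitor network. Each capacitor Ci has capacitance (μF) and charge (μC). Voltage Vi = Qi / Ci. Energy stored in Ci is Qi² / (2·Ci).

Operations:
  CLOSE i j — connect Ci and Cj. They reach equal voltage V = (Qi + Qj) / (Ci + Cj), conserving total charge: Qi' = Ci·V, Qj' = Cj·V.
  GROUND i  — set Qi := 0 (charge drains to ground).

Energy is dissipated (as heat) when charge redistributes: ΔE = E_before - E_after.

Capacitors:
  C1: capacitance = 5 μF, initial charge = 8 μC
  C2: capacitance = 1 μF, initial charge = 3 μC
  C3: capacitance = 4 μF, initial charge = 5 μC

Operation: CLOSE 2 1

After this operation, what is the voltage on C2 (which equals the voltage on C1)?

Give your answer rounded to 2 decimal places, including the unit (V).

Answer: 1.83 V

Derivation:
Initial: C1(5μF, Q=8μC, V=1.60V), C2(1μF, Q=3μC, V=3.00V), C3(4μF, Q=5μC, V=1.25V)
Op 1: CLOSE 2-1: Q_total=11.00, C_total=6.00, V=1.83; Q2=1.83, Q1=9.17; dissipated=0.817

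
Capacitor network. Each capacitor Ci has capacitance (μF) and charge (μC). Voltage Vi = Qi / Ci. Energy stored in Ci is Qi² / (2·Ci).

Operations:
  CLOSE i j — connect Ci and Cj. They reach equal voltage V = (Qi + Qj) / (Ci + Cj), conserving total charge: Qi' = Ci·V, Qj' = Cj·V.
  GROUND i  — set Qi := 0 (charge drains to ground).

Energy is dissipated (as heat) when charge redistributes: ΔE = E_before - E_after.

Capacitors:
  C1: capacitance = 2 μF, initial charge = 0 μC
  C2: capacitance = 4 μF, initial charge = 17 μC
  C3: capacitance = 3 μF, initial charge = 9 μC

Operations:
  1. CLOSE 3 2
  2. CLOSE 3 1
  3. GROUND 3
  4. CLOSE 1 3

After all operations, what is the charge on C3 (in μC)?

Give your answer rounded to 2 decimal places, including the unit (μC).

Initial: C1(2μF, Q=0μC, V=0.00V), C2(4μF, Q=17μC, V=4.25V), C3(3μF, Q=9μC, V=3.00V)
Op 1: CLOSE 3-2: Q_total=26.00, C_total=7.00, V=3.71; Q3=11.14, Q2=14.86; dissipated=1.339
Op 2: CLOSE 3-1: Q_total=11.14, C_total=5.00, V=2.23; Q3=6.69, Q1=4.46; dissipated=8.278
Op 3: GROUND 3: Q3=0; energy lost=7.450
Op 4: CLOSE 1-3: Q_total=4.46, C_total=5.00, V=0.89; Q1=1.78, Q3=2.67; dissipated=2.980
Final charges: Q1=1.78, Q2=14.86, Q3=2.67

Answer: 2.67 μC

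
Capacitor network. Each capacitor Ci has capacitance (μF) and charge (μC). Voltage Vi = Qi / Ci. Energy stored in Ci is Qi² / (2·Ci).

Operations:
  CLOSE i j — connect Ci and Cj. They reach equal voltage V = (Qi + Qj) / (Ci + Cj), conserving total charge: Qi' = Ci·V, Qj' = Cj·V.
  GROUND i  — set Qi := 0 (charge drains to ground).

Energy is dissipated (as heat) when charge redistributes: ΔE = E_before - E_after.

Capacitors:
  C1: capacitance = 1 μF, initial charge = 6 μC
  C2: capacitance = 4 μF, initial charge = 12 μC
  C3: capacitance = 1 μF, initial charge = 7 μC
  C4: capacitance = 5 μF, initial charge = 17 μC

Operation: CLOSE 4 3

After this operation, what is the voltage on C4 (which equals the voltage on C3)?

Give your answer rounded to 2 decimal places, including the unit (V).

Initial: C1(1μF, Q=6μC, V=6.00V), C2(4μF, Q=12μC, V=3.00V), C3(1μF, Q=7μC, V=7.00V), C4(5μF, Q=17μC, V=3.40V)
Op 1: CLOSE 4-3: Q_total=24.00, C_total=6.00, V=4.00; Q4=20.00, Q3=4.00; dissipated=5.400

Answer: 4.00 V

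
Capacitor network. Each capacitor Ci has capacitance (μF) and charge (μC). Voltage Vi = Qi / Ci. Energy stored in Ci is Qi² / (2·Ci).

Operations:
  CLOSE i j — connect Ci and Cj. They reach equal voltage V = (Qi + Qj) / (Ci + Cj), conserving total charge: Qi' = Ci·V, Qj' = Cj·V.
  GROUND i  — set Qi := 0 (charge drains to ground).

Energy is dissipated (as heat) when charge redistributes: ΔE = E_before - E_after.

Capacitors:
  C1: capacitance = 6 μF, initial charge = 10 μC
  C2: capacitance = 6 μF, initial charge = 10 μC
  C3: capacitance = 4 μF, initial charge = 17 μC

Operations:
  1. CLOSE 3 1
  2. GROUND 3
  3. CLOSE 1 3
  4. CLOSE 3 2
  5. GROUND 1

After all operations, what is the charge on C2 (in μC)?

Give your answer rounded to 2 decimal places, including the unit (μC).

Initial: C1(6μF, Q=10μC, V=1.67V), C2(6μF, Q=10μC, V=1.67V), C3(4μF, Q=17μC, V=4.25V)
Op 1: CLOSE 3-1: Q_total=27.00, C_total=10.00, V=2.70; Q3=10.80, Q1=16.20; dissipated=8.008
Op 2: GROUND 3: Q3=0; energy lost=14.580
Op 3: CLOSE 1-3: Q_total=16.20, C_total=10.00, V=1.62; Q1=9.72, Q3=6.48; dissipated=8.748
Op 4: CLOSE 3-2: Q_total=16.48, C_total=10.00, V=1.65; Q3=6.59, Q2=9.89; dissipated=0.003
Op 5: GROUND 1: Q1=0; energy lost=7.873
Final charges: Q1=0.00, Q2=9.89, Q3=6.59

Answer: 9.89 μC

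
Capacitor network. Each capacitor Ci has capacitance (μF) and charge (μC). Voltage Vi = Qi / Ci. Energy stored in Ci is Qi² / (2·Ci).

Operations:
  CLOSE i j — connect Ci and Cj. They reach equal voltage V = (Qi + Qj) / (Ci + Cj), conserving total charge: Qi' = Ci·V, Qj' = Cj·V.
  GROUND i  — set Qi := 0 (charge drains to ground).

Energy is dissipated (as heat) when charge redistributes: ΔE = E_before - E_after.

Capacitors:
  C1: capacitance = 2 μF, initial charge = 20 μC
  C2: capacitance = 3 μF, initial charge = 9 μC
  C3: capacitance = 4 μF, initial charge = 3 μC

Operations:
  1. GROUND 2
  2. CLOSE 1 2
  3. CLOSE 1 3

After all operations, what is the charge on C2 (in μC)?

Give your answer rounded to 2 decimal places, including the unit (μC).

Initial: C1(2μF, Q=20μC, V=10.00V), C2(3μF, Q=9μC, V=3.00V), C3(4μF, Q=3μC, V=0.75V)
Op 1: GROUND 2: Q2=0; energy lost=13.500
Op 2: CLOSE 1-2: Q_total=20.00, C_total=5.00, V=4.00; Q1=8.00, Q2=12.00; dissipated=60.000
Op 3: CLOSE 1-3: Q_total=11.00, C_total=6.00, V=1.83; Q1=3.67, Q3=7.33; dissipated=7.042
Final charges: Q1=3.67, Q2=12.00, Q3=7.33

Answer: 12.00 μC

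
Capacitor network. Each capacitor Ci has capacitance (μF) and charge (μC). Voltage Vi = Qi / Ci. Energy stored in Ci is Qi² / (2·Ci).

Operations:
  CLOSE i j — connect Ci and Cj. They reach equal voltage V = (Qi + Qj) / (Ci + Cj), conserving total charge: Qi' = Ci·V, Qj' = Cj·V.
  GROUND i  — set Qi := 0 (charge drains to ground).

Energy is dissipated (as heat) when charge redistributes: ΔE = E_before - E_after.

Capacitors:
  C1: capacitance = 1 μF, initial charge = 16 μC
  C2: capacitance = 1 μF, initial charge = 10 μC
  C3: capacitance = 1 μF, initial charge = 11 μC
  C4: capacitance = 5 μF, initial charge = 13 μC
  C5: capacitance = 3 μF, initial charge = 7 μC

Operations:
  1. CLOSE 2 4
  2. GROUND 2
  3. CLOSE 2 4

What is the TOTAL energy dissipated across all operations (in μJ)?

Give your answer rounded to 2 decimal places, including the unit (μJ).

Answer: 36.29 μJ

Derivation:
Initial: C1(1μF, Q=16μC, V=16.00V), C2(1μF, Q=10μC, V=10.00V), C3(1μF, Q=11μC, V=11.00V), C4(5μF, Q=13μC, V=2.60V), C5(3μF, Q=7μC, V=2.33V)
Op 1: CLOSE 2-4: Q_total=23.00, C_total=6.00, V=3.83; Q2=3.83, Q4=19.17; dissipated=22.817
Op 2: GROUND 2: Q2=0; energy lost=7.347
Op 3: CLOSE 2-4: Q_total=19.17, C_total=6.00, V=3.19; Q2=3.19, Q4=15.97; dissipated=6.123
Total dissipated: 36.287 μJ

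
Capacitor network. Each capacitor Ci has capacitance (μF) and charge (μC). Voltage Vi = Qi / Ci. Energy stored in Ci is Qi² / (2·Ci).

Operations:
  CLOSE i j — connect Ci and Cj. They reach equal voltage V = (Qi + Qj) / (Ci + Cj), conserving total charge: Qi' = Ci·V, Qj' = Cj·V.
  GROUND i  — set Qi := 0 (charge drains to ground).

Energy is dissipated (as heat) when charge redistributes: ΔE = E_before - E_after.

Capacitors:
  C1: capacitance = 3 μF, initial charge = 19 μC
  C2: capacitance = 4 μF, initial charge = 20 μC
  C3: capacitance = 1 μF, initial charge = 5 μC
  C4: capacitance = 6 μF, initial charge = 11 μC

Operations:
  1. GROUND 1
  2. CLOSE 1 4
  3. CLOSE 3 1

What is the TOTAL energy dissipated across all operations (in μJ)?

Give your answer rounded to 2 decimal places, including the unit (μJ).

Answer: 68.88 μJ

Derivation:
Initial: C1(3μF, Q=19μC, V=6.33V), C2(4μF, Q=20μC, V=5.00V), C3(1μF, Q=5μC, V=5.00V), C4(6μF, Q=11μC, V=1.83V)
Op 1: GROUND 1: Q1=0; energy lost=60.167
Op 2: CLOSE 1-4: Q_total=11.00, C_total=9.00, V=1.22; Q1=3.67, Q4=7.33; dissipated=3.361
Op 3: CLOSE 3-1: Q_total=8.67, C_total=4.00, V=2.17; Q3=2.17, Q1=6.50; dissipated=5.352
Total dissipated: 68.880 μJ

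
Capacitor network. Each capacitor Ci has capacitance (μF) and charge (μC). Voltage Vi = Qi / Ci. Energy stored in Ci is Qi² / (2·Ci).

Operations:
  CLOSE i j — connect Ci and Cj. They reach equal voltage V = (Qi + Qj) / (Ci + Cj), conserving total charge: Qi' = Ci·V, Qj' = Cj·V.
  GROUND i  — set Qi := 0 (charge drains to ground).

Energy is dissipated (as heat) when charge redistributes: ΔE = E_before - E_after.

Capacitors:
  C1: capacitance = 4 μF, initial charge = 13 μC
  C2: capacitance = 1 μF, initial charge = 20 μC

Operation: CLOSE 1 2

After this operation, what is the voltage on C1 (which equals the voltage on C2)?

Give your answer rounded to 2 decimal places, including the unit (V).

Initial: C1(4μF, Q=13μC, V=3.25V), C2(1μF, Q=20μC, V=20.00V)
Op 1: CLOSE 1-2: Q_total=33.00, C_total=5.00, V=6.60; Q1=26.40, Q2=6.60; dissipated=112.225

Answer: 6.60 V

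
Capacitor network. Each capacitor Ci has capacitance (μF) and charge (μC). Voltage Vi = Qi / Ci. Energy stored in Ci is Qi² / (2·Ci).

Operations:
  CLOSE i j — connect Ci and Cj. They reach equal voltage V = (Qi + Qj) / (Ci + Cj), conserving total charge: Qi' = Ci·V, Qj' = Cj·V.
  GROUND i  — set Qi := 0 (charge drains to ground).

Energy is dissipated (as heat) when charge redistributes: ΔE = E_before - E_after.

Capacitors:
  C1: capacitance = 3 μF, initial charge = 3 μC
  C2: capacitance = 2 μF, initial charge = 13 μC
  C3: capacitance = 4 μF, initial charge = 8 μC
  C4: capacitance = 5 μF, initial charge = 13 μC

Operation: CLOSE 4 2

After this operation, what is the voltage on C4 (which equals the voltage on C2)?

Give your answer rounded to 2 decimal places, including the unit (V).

Answer: 3.71 V

Derivation:
Initial: C1(3μF, Q=3μC, V=1.00V), C2(2μF, Q=13μC, V=6.50V), C3(4μF, Q=8μC, V=2.00V), C4(5μF, Q=13μC, V=2.60V)
Op 1: CLOSE 4-2: Q_total=26.00, C_total=7.00, V=3.71; Q4=18.57, Q2=7.43; dissipated=10.864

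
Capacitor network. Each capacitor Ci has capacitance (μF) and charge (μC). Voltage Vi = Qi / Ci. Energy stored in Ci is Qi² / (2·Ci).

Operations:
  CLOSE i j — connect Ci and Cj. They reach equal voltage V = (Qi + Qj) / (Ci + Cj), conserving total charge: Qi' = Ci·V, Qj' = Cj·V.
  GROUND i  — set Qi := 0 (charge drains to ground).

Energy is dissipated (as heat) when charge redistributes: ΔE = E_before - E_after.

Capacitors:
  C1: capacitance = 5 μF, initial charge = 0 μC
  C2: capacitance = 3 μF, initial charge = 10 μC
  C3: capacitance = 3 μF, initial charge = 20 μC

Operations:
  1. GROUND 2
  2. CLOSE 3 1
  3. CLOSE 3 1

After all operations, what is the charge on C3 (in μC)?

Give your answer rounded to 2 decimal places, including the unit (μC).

Answer: 7.50 μC

Derivation:
Initial: C1(5μF, Q=0μC, V=0.00V), C2(3μF, Q=10μC, V=3.33V), C3(3μF, Q=20μC, V=6.67V)
Op 1: GROUND 2: Q2=0; energy lost=16.667
Op 2: CLOSE 3-1: Q_total=20.00, C_total=8.00, V=2.50; Q3=7.50, Q1=12.50; dissipated=41.667
Op 3: CLOSE 3-1: Q_total=20.00, C_total=8.00, V=2.50; Q3=7.50, Q1=12.50; dissipated=0.000
Final charges: Q1=12.50, Q2=0.00, Q3=7.50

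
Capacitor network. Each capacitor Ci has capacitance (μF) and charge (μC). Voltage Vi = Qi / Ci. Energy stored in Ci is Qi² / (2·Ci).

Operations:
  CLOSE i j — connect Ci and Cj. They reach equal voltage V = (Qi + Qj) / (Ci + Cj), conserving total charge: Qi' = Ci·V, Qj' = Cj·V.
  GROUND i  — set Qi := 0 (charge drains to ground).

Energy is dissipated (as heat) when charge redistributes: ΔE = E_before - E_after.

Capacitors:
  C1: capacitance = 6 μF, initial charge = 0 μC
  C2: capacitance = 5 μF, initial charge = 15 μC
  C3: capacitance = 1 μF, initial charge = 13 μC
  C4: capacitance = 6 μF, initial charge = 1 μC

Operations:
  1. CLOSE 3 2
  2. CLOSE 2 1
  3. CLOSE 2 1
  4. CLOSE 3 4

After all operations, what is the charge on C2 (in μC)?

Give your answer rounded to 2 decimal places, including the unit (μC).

Initial: C1(6μF, Q=0μC, V=0.00V), C2(5μF, Q=15μC, V=3.00V), C3(1μF, Q=13μC, V=13.00V), C4(6μF, Q=1μC, V=0.17V)
Op 1: CLOSE 3-2: Q_total=28.00, C_total=6.00, V=4.67; Q3=4.67, Q2=23.33; dissipated=41.667
Op 2: CLOSE 2-1: Q_total=23.33, C_total=11.00, V=2.12; Q2=10.61, Q1=12.73; dissipated=29.697
Op 3: CLOSE 2-1: Q_total=23.33, C_total=11.00, V=2.12; Q2=10.61, Q1=12.73; dissipated=0.000
Op 4: CLOSE 3-4: Q_total=5.67, C_total=7.00, V=0.81; Q3=0.81, Q4=4.86; dissipated=8.679
Final charges: Q1=12.73, Q2=10.61, Q3=0.81, Q4=4.86

Answer: 10.61 μC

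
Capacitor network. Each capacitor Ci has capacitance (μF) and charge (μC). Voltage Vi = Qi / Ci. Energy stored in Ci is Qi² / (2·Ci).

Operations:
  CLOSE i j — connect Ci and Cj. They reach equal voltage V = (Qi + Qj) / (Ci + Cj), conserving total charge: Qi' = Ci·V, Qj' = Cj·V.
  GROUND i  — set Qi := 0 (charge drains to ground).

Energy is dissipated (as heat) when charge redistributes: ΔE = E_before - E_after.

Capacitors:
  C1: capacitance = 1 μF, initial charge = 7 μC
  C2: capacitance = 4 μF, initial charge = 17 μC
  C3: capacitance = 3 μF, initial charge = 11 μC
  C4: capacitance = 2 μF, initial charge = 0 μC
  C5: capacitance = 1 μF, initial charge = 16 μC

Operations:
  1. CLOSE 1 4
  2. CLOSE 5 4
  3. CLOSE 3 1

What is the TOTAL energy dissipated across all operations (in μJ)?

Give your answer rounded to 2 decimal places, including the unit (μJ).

Initial: C1(1μF, Q=7μC, V=7.00V), C2(4μF, Q=17μC, V=4.25V), C3(3μF, Q=11μC, V=3.67V), C4(2μF, Q=0μC, V=0.00V), C5(1μF, Q=16μC, V=16.00V)
Op 1: CLOSE 1-4: Q_total=7.00, C_total=3.00, V=2.33; Q1=2.33, Q4=4.67; dissipated=16.333
Op 2: CLOSE 5-4: Q_total=20.67, C_total=3.00, V=6.89; Q5=6.89, Q4=13.78; dissipated=62.259
Op 3: CLOSE 3-1: Q_total=13.33, C_total=4.00, V=3.33; Q3=10.00, Q1=3.33; dissipated=0.667
Total dissipated: 79.259 μJ

Answer: 79.26 μJ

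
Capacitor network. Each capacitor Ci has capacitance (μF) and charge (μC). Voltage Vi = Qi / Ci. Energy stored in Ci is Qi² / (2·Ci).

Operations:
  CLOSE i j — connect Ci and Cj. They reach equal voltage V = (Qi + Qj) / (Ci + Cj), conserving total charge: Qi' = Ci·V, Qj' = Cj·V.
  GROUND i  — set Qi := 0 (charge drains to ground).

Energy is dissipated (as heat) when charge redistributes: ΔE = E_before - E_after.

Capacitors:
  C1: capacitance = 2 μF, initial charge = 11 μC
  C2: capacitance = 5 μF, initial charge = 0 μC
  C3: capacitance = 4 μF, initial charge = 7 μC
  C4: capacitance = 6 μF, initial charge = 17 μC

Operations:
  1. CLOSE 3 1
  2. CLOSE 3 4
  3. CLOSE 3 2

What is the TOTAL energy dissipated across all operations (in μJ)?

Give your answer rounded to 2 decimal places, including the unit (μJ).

Answer: 18.75 μJ

Derivation:
Initial: C1(2μF, Q=11μC, V=5.50V), C2(5μF, Q=0μC, V=0.00V), C3(4μF, Q=7μC, V=1.75V), C4(6μF, Q=17μC, V=2.83V)
Op 1: CLOSE 3-1: Q_total=18.00, C_total=6.00, V=3.00; Q3=12.00, Q1=6.00; dissipated=9.375
Op 2: CLOSE 3-4: Q_total=29.00, C_total=10.00, V=2.90; Q3=11.60, Q4=17.40; dissipated=0.033
Op 3: CLOSE 3-2: Q_total=11.60, C_total=9.00, V=1.29; Q3=5.16, Q2=6.44; dissipated=9.344
Total dissipated: 18.753 μJ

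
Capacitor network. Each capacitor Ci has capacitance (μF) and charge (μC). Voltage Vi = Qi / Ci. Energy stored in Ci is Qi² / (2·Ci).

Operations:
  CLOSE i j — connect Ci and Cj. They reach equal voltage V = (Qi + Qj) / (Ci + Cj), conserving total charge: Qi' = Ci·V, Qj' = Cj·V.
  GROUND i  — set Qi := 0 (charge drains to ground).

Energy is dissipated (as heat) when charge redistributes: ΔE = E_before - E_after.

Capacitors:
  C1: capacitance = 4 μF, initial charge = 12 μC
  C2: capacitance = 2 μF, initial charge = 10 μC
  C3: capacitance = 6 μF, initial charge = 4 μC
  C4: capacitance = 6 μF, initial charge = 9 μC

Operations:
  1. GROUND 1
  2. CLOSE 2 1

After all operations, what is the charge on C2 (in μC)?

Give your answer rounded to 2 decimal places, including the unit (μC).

Initial: C1(4μF, Q=12μC, V=3.00V), C2(2μF, Q=10μC, V=5.00V), C3(6μF, Q=4μC, V=0.67V), C4(6μF, Q=9μC, V=1.50V)
Op 1: GROUND 1: Q1=0; energy lost=18.000
Op 2: CLOSE 2-1: Q_total=10.00, C_total=6.00, V=1.67; Q2=3.33, Q1=6.67; dissipated=16.667
Final charges: Q1=6.67, Q2=3.33, Q3=4.00, Q4=9.00

Answer: 3.33 μC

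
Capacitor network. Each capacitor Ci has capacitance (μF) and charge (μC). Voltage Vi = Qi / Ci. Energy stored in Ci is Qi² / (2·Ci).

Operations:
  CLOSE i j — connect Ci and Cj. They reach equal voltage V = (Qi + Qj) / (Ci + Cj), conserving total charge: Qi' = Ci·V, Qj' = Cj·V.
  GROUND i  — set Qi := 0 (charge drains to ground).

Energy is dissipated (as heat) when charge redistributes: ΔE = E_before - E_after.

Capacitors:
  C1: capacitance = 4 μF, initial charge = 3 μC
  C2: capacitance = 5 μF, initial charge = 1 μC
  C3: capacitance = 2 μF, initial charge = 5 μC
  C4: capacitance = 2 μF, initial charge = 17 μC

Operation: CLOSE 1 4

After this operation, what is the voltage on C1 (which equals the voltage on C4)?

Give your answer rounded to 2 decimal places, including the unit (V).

Initial: C1(4μF, Q=3μC, V=0.75V), C2(5μF, Q=1μC, V=0.20V), C3(2μF, Q=5μC, V=2.50V), C4(2μF, Q=17μC, V=8.50V)
Op 1: CLOSE 1-4: Q_total=20.00, C_total=6.00, V=3.33; Q1=13.33, Q4=6.67; dissipated=40.042

Answer: 3.33 V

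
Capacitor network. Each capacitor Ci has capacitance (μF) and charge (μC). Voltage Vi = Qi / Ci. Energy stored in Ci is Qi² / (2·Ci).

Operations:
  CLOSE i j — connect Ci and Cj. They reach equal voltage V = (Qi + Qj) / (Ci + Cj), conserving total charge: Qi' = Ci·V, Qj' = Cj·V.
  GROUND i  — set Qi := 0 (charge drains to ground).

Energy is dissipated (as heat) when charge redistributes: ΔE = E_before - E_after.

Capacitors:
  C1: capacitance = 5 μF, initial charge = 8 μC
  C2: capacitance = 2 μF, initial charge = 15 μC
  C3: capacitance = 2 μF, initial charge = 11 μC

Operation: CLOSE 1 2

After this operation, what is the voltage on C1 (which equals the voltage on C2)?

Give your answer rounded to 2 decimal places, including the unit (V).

Answer: 3.29 V

Derivation:
Initial: C1(5μF, Q=8μC, V=1.60V), C2(2μF, Q=15μC, V=7.50V), C3(2μF, Q=11μC, V=5.50V)
Op 1: CLOSE 1-2: Q_total=23.00, C_total=7.00, V=3.29; Q1=16.43, Q2=6.57; dissipated=24.864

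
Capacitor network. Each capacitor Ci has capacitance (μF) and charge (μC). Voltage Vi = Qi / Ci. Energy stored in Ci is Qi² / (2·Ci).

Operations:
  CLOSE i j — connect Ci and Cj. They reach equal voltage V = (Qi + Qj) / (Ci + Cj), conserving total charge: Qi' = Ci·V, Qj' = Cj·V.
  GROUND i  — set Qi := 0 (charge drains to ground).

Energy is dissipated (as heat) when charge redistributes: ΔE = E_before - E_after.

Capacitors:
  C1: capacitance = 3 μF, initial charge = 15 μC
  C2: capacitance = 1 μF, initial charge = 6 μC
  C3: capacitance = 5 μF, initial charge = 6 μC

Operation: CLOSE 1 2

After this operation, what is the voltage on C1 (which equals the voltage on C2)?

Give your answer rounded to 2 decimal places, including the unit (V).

Answer: 5.25 V

Derivation:
Initial: C1(3μF, Q=15μC, V=5.00V), C2(1μF, Q=6μC, V=6.00V), C3(5μF, Q=6μC, V=1.20V)
Op 1: CLOSE 1-2: Q_total=21.00, C_total=4.00, V=5.25; Q1=15.75, Q2=5.25; dissipated=0.375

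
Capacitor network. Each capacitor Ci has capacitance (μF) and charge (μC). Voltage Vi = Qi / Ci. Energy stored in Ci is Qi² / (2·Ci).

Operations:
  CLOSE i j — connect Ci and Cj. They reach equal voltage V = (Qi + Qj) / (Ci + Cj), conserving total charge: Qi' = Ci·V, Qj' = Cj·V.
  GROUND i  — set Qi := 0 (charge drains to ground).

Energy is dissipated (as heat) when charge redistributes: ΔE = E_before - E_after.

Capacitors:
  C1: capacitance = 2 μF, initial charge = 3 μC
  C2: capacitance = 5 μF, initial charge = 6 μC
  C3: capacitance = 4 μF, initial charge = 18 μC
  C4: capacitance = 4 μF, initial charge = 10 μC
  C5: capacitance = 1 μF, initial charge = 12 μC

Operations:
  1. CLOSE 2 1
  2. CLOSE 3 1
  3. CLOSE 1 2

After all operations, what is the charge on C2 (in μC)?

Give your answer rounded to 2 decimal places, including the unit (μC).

Answer: 9.49 μC

Derivation:
Initial: C1(2μF, Q=3μC, V=1.50V), C2(5μF, Q=6μC, V=1.20V), C3(4μF, Q=18μC, V=4.50V), C4(4μF, Q=10μC, V=2.50V), C5(1μF, Q=12μC, V=12.00V)
Op 1: CLOSE 2-1: Q_total=9.00, C_total=7.00, V=1.29; Q2=6.43, Q1=2.57; dissipated=0.064
Op 2: CLOSE 3-1: Q_total=20.57, C_total=6.00, V=3.43; Q3=13.71, Q1=6.86; dissipated=6.888
Op 3: CLOSE 1-2: Q_total=13.29, C_total=7.00, V=1.90; Q1=3.80, Q2=9.49; dissipated=3.280
Final charges: Q1=3.80, Q2=9.49, Q3=13.71, Q4=10.00, Q5=12.00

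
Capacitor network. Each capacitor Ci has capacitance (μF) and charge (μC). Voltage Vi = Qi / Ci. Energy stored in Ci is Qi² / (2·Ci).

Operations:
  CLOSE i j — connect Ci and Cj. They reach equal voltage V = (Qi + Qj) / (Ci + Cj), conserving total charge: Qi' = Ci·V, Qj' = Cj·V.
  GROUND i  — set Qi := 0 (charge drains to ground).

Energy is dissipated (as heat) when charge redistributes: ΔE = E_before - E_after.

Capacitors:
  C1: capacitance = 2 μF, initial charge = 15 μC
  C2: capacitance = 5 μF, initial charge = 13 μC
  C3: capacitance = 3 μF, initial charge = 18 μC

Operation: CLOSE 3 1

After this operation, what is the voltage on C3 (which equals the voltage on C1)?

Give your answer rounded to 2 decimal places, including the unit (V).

Initial: C1(2μF, Q=15μC, V=7.50V), C2(5μF, Q=13μC, V=2.60V), C3(3μF, Q=18μC, V=6.00V)
Op 1: CLOSE 3-1: Q_total=33.00, C_total=5.00, V=6.60; Q3=19.80, Q1=13.20; dissipated=1.350

Answer: 6.60 V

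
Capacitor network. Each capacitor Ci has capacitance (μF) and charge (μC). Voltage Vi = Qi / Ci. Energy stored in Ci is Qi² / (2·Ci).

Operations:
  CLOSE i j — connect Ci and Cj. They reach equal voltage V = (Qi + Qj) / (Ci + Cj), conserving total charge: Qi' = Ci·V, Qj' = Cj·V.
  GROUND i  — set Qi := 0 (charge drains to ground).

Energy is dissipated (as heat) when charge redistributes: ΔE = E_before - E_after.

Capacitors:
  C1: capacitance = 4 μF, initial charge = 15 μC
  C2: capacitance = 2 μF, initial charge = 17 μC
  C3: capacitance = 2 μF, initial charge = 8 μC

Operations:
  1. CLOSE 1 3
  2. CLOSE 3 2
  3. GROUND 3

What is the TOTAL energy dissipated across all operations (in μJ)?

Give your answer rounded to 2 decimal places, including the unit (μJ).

Initial: C1(4μF, Q=15μC, V=3.75V), C2(2μF, Q=17μC, V=8.50V), C3(2μF, Q=8μC, V=4.00V)
Op 1: CLOSE 1-3: Q_total=23.00, C_total=6.00, V=3.83; Q1=15.33, Q3=7.67; dissipated=0.042
Op 2: CLOSE 3-2: Q_total=24.67, C_total=4.00, V=6.17; Q3=12.33, Q2=12.33; dissipated=10.889
Op 3: GROUND 3: Q3=0; energy lost=38.028
Total dissipated: 48.958 μJ

Answer: 48.96 μJ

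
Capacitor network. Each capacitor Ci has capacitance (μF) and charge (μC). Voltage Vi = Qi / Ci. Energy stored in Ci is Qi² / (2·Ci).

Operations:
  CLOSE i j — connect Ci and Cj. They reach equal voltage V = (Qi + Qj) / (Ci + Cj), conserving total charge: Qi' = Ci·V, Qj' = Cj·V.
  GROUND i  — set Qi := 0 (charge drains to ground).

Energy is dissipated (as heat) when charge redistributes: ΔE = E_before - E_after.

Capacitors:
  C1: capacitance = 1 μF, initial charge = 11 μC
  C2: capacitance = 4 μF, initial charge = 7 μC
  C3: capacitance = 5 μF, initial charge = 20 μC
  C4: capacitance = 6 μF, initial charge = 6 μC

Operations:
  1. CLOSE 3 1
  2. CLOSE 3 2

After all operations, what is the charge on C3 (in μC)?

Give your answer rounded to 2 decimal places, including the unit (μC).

Initial: C1(1μF, Q=11μC, V=11.00V), C2(4μF, Q=7μC, V=1.75V), C3(5μF, Q=20μC, V=4.00V), C4(6μF, Q=6μC, V=1.00V)
Op 1: CLOSE 3-1: Q_total=31.00, C_total=6.00, V=5.17; Q3=25.83, Q1=5.17; dissipated=20.417
Op 2: CLOSE 3-2: Q_total=32.83, C_total=9.00, V=3.65; Q3=18.24, Q2=14.59; dissipated=12.971
Final charges: Q1=5.17, Q2=14.59, Q3=18.24, Q4=6.00

Answer: 18.24 μC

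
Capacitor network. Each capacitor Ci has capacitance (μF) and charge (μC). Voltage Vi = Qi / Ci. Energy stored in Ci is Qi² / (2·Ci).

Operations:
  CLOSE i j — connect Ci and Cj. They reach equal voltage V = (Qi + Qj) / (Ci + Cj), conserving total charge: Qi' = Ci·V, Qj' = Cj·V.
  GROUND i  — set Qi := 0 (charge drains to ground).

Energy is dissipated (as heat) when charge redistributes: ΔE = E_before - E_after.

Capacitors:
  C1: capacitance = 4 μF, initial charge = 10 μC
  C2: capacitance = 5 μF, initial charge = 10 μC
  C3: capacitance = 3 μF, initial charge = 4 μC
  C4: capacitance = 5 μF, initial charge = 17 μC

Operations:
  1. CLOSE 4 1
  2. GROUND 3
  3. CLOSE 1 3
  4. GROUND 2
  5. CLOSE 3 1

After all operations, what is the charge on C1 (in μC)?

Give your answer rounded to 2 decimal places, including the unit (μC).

Answer: 6.86 μC

Derivation:
Initial: C1(4μF, Q=10μC, V=2.50V), C2(5μF, Q=10μC, V=2.00V), C3(3μF, Q=4μC, V=1.33V), C4(5μF, Q=17μC, V=3.40V)
Op 1: CLOSE 4-1: Q_total=27.00, C_total=9.00, V=3.00; Q4=15.00, Q1=12.00; dissipated=0.900
Op 2: GROUND 3: Q3=0; energy lost=2.667
Op 3: CLOSE 1-3: Q_total=12.00, C_total=7.00, V=1.71; Q1=6.86, Q3=5.14; dissipated=7.714
Op 4: GROUND 2: Q2=0; energy lost=10.000
Op 5: CLOSE 3-1: Q_total=12.00, C_total=7.00, V=1.71; Q3=5.14, Q1=6.86; dissipated=0.000
Final charges: Q1=6.86, Q2=0.00, Q3=5.14, Q4=15.00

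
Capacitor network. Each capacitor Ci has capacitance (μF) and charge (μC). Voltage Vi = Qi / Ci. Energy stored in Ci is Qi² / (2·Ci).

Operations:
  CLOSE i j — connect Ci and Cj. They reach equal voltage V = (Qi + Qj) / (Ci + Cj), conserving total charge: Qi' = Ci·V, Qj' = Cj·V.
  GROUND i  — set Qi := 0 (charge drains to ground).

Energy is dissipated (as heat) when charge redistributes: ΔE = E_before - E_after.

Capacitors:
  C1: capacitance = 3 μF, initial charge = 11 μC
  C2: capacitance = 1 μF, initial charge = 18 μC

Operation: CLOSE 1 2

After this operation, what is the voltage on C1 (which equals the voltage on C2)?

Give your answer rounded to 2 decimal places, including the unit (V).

Answer: 7.25 V

Derivation:
Initial: C1(3μF, Q=11μC, V=3.67V), C2(1μF, Q=18μC, V=18.00V)
Op 1: CLOSE 1-2: Q_total=29.00, C_total=4.00, V=7.25; Q1=21.75, Q2=7.25; dissipated=77.042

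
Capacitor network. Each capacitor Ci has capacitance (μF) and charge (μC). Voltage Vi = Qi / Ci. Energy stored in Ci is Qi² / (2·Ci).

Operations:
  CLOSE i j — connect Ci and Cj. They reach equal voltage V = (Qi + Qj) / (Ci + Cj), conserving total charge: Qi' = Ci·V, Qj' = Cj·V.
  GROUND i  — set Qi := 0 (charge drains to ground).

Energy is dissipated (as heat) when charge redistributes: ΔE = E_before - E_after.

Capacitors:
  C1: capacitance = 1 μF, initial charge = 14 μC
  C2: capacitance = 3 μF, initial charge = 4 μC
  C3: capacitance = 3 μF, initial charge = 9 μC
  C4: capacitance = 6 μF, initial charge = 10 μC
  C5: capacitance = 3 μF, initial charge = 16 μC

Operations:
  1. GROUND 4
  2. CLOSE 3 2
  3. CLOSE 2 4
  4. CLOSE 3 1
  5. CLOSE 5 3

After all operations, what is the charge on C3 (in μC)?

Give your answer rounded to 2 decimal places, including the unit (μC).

Answer: 15.69 μC

Derivation:
Initial: C1(1μF, Q=14μC, V=14.00V), C2(3μF, Q=4μC, V=1.33V), C3(3μF, Q=9μC, V=3.00V), C4(6μF, Q=10μC, V=1.67V), C5(3μF, Q=16μC, V=5.33V)
Op 1: GROUND 4: Q4=0; energy lost=8.333
Op 2: CLOSE 3-2: Q_total=13.00, C_total=6.00, V=2.17; Q3=6.50, Q2=6.50; dissipated=2.083
Op 3: CLOSE 2-4: Q_total=6.50, C_total=9.00, V=0.72; Q2=2.17, Q4=4.33; dissipated=4.694
Op 4: CLOSE 3-1: Q_total=20.50, C_total=4.00, V=5.12; Q3=15.38, Q1=5.12; dissipated=52.510
Op 5: CLOSE 5-3: Q_total=31.38, C_total=6.00, V=5.23; Q5=15.69, Q3=15.69; dissipated=0.033
Final charges: Q1=5.12, Q2=2.17, Q3=15.69, Q4=4.33, Q5=15.69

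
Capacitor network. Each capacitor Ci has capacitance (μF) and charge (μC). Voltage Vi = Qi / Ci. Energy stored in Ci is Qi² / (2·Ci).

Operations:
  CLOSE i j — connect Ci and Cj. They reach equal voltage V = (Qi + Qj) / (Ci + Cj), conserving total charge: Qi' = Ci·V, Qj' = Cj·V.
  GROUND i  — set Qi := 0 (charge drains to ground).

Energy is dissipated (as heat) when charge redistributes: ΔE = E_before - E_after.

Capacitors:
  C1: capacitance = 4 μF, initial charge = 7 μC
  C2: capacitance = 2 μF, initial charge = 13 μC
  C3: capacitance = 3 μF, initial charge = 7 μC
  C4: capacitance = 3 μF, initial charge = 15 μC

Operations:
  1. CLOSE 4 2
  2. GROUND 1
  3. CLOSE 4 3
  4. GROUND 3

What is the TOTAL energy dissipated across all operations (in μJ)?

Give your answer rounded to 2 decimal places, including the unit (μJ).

Answer: 39.08 μJ

Derivation:
Initial: C1(4μF, Q=7μC, V=1.75V), C2(2μF, Q=13μC, V=6.50V), C3(3μF, Q=7μC, V=2.33V), C4(3μF, Q=15μC, V=5.00V)
Op 1: CLOSE 4-2: Q_total=28.00, C_total=5.00, V=5.60; Q4=16.80, Q2=11.20; dissipated=1.350
Op 2: GROUND 1: Q1=0; energy lost=6.125
Op 3: CLOSE 4-3: Q_total=23.80, C_total=6.00, V=3.97; Q4=11.90, Q3=11.90; dissipated=8.003
Op 4: GROUND 3: Q3=0; energy lost=23.602
Total dissipated: 39.080 μJ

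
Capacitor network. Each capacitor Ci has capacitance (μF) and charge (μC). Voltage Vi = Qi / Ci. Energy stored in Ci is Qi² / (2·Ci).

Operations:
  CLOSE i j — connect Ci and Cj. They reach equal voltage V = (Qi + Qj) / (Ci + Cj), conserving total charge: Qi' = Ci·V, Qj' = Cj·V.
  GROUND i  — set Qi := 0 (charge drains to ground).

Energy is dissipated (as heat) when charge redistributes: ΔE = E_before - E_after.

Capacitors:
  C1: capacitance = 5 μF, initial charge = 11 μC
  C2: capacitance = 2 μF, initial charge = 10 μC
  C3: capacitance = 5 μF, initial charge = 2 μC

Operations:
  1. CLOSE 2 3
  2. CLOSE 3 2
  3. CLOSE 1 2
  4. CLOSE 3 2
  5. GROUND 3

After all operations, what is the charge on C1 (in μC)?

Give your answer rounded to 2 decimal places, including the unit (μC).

Answer: 10.31 μC

Derivation:
Initial: C1(5μF, Q=11μC, V=2.20V), C2(2μF, Q=10μC, V=5.00V), C3(5μF, Q=2μC, V=0.40V)
Op 1: CLOSE 2-3: Q_total=12.00, C_total=7.00, V=1.71; Q2=3.43, Q3=8.57; dissipated=15.114
Op 2: CLOSE 3-2: Q_total=12.00, C_total=7.00, V=1.71; Q3=8.57, Q2=3.43; dissipated=0.000
Op 3: CLOSE 1-2: Q_total=14.43, C_total=7.00, V=2.06; Q1=10.31, Q2=4.12; dissipated=0.169
Op 4: CLOSE 3-2: Q_total=12.69, C_total=7.00, V=1.81; Q3=9.07, Q2=3.63; dissipated=0.086
Op 5: GROUND 3: Q3=0; energy lost=8.221
Final charges: Q1=10.31, Q2=3.63, Q3=0.00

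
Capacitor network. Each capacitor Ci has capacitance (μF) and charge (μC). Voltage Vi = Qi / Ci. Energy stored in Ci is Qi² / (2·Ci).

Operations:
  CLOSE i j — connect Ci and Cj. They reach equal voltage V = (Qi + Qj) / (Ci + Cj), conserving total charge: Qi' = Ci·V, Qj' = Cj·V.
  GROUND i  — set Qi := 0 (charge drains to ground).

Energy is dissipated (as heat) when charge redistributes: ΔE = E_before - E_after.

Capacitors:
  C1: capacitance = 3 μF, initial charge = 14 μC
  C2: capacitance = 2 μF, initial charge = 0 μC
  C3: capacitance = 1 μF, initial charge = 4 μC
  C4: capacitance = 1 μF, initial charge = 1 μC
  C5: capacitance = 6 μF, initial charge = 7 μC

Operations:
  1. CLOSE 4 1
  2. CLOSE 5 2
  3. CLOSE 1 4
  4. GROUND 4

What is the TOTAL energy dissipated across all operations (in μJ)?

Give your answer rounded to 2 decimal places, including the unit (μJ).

Initial: C1(3μF, Q=14μC, V=4.67V), C2(2μF, Q=0μC, V=0.00V), C3(1μF, Q=4μC, V=4.00V), C4(1μF, Q=1μC, V=1.00V), C5(6μF, Q=7μC, V=1.17V)
Op 1: CLOSE 4-1: Q_total=15.00, C_total=4.00, V=3.75; Q4=3.75, Q1=11.25; dissipated=5.042
Op 2: CLOSE 5-2: Q_total=7.00, C_total=8.00, V=0.88; Q5=5.25, Q2=1.75; dissipated=1.021
Op 3: CLOSE 1-4: Q_total=15.00, C_total=4.00, V=3.75; Q1=11.25, Q4=3.75; dissipated=0.000
Op 4: GROUND 4: Q4=0; energy lost=7.031
Total dissipated: 13.094 μJ

Answer: 13.09 μJ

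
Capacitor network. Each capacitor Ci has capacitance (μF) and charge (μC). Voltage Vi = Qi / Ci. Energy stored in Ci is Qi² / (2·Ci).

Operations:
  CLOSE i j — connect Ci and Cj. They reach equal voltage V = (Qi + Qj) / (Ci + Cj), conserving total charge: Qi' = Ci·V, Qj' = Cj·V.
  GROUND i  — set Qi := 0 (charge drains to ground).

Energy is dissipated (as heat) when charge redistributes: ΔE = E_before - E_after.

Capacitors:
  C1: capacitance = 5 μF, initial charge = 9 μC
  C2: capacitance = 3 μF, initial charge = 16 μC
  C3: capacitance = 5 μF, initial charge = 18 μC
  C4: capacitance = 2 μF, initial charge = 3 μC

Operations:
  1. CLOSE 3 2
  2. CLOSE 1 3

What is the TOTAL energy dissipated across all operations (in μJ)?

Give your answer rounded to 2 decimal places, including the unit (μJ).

Initial: C1(5μF, Q=9μC, V=1.80V), C2(3μF, Q=16μC, V=5.33V), C3(5μF, Q=18μC, V=3.60V), C4(2μF, Q=3μC, V=1.50V)
Op 1: CLOSE 3-2: Q_total=34.00, C_total=8.00, V=4.25; Q3=21.25, Q2=12.75; dissipated=2.817
Op 2: CLOSE 1-3: Q_total=30.25, C_total=10.00, V=3.02; Q1=15.12, Q3=15.12; dissipated=7.503
Total dissipated: 10.320 μJ

Answer: 10.32 μJ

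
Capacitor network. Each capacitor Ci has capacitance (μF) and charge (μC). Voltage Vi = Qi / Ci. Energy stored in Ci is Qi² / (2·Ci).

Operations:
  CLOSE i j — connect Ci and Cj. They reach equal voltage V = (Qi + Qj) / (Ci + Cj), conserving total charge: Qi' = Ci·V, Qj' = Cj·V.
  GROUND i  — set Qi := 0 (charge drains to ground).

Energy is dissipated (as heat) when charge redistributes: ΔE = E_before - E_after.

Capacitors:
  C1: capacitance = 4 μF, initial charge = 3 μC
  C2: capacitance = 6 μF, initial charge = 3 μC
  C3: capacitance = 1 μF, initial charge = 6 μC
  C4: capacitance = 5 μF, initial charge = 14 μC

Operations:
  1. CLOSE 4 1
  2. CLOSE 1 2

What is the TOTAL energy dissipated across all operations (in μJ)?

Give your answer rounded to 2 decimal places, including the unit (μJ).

Initial: C1(4μF, Q=3μC, V=0.75V), C2(6μF, Q=3μC, V=0.50V), C3(1μF, Q=6μC, V=6.00V), C4(5μF, Q=14μC, V=2.80V)
Op 1: CLOSE 4-1: Q_total=17.00, C_total=9.00, V=1.89; Q4=9.44, Q1=7.56; dissipated=4.669
Op 2: CLOSE 1-2: Q_total=10.56, C_total=10.00, V=1.06; Q1=4.22, Q2=6.33; dissipated=2.315
Total dissipated: 6.984 μJ

Answer: 6.98 μJ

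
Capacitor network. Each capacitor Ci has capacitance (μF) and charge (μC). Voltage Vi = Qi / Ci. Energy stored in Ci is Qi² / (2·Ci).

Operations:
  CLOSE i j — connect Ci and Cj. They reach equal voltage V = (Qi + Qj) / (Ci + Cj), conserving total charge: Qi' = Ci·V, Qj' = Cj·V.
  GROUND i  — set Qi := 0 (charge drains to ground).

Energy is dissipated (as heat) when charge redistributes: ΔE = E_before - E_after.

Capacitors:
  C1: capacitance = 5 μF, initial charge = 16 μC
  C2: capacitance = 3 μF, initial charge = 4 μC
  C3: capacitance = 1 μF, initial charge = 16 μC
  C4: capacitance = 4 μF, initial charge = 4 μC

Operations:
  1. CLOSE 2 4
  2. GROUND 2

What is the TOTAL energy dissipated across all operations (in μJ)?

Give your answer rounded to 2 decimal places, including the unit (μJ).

Answer: 2.05 μJ

Derivation:
Initial: C1(5μF, Q=16μC, V=3.20V), C2(3μF, Q=4μC, V=1.33V), C3(1μF, Q=16μC, V=16.00V), C4(4μF, Q=4μC, V=1.00V)
Op 1: CLOSE 2-4: Q_total=8.00, C_total=7.00, V=1.14; Q2=3.43, Q4=4.57; dissipated=0.095
Op 2: GROUND 2: Q2=0; energy lost=1.959
Total dissipated: 2.054 μJ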